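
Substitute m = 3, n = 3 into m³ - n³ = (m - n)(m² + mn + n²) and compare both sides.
LHS = 3³ - 3³ = 0
RHS = (3 - 3)(3² + 3·3 + 3²) = 0

LHS = RHS: the two sides agree.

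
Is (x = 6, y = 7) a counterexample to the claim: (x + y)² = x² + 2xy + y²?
No

Substituting x = 6, y = 7:
LHS = (6 + 7)² = 169
RHS = 6² + 2·6·7 + 7² = 169

The sides agree, so this pair does not disprove the claim.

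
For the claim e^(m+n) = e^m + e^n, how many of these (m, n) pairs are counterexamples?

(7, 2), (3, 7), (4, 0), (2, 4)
Testing each pair:
(7, 2): LHS = e^9 ≈ 8103, RHS = e^2 + e^7 ≈ 1104 → counterexample
(3, 7): LHS = e^10 ≈ 22026.5, RHS = e^3 + e^7 ≈ 1117 → counterexample
(4, 0): LHS = e^4 ≈ 54.6, RHS = 1 + e^4 ≈ 55.6 → counterexample
(2, 4): LHS = e^6 ≈ 403.4, RHS = e^2 + e^4 ≈ 61.99 → counterexample

That makes 4 counterexamples.

Answer: 4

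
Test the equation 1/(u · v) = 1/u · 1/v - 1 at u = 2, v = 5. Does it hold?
Fails

Substituting u = 2, v = 5:

LHS = 1/(2 · 5) = 1/10
RHS = 1/2 · 1/5 - 1 = -9/10

LHS ≠ RHS, so the equation does not hold at this point.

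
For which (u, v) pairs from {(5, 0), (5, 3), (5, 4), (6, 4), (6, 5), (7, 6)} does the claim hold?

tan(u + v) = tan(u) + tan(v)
(5, 0)

Testing each pair:
(5, 0): LHS = tan(5) ≈ -3.381, RHS = tan(5) ≈ -3.381 → holds
(5, 3): LHS = tan(8) ≈ -6.8, RHS = tan(5) + tan(3) ≈ -3.523 → fails
(5, 4): LHS = tan(9) ≈ -0.4523, RHS = tan(5) + tan(4) ≈ -2.223 → fails
(6, 4): LHS = tan(10) ≈ 0.6484, RHS = tan(6) + tan(4) ≈ 0.8668 → fails
(6, 5): LHS = tan(11) ≈ -226, RHS = tan(5) + tan(6) ≈ -3.672 → fails
(7, 6): LHS = tan(13) ≈ 0.463, RHS = tan(6) + tan(7) ≈ 0.5804 → fails

1 of 6 pairs satisfies the claim.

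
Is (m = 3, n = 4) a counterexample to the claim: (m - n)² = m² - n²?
Substituting m = 3, n = 4:
LHS = (3 - 4)² = 1
RHS = 3² - 4² = -7

Since LHS ≠ RHS, this pair disproves the claim.

Answer: Yes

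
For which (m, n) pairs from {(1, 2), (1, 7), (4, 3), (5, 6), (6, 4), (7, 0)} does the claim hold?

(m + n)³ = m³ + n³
Testing each pair:
(1, 2): LHS = 27, RHS = 9 → fails
(1, 7): LHS = 512, RHS = 344 → fails
(4, 3): LHS = 343, RHS = 91 → fails
(5, 6): LHS = 1331, RHS = 341 → fails
(6, 4): LHS = 1000, RHS = 280 → fails
(7, 0): LHS = 343, RHS = 343 → holds

1 of 6 pairs satisfies the claim.

Answer: (7, 0)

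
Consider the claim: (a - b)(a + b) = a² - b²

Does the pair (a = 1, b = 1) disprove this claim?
Substituting a = 1, b = 1:
LHS = (1 - 1)(1 + 1) = 0
RHS = 1² - 1² = 0

The sides agree, so this pair does not disprove the claim.

Answer: No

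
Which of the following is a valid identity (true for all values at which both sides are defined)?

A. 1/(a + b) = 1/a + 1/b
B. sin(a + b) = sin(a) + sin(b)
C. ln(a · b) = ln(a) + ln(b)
A: fails at (2, 7) — LHS = 1/9, RHS = 9/14.
B: fails at (1, 5) — LHS = sin(6) ≈ -0.2794, RHS = sin(5) + sin(1) ≈ -0.1175.
C: holds — e.g. at (1, 2), both sides equal ln(2) ≈ 0.6931.

Answer: C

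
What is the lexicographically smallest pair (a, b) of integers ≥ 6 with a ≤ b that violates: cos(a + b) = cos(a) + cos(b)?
(a, b) = (6, 6)

Substituting (6, 6) into the claim:
LHS = cos(6 + 6) = cos(12) ≈ 0.8439
RHS = cos(6) + cos(6) = 2·cos(6) ≈ 1.92

Since LHS ≠ RHS, this pair disproves the claim, and no lexicographically smaller pair (a ≤ b, integers ≥ 6) does.

For instance (10, 11) is also a counterexample (LHS = cos(21) ≈ -0.5477, RHS = cos(10) + cos(11) ≈ -0.8346), but it's lexicographically larger.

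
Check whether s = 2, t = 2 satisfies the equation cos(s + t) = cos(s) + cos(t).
Substituting s = 2, t = 2:

LHS = cos(2 + 2) = cos(4) ≈ -0.6536
RHS = cos(2) + cos(2) = 2·cos(2) ≈ -0.8323

LHS ≠ RHS, so the equation does not hold at this point.

Answer: Fails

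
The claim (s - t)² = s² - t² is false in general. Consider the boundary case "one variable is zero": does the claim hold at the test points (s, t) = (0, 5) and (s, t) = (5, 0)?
At (0, 5): LHS = 25 ≠ RHS = -25
At (5, 0): LHS = 25, RHS = 25 → equal

Answer: Only at (5, 0)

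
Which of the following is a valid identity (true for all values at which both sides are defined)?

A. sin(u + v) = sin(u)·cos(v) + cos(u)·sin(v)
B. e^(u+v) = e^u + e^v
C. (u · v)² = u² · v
A

A: holds — e.g. at (3, 5), both sides equal sin(8) ≈ 0.9894.
B: fails at (3, 4) — LHS = e^7 ≈ 1097, RHS = e^3 + e^4 ≈ 74.68.
C: fails at (1, 2) — LHS = 4, RHS = 2.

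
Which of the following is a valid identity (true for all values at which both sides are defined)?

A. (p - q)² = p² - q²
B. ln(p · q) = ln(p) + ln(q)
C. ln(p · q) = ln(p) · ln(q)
B

A: fails at (1, 3) — LHS = 4, RHS = -8.
B: holds — e.g. at (2, 4), both sides equal ln(8) ≈ 2.079.
C: fails at (4, 4) — LHS = ln(16) ≈ 2.773, RHS = ln(4)² ≈ 1.922.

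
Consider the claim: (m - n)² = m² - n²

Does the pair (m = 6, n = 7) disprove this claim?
Substituting m = 6, n = 7:
LHS = (6 - 7)² = 1
RHS = 6² - 7² = -13

Since LHS ≠ RHS, this pair disproves the claim.

Answer: Yes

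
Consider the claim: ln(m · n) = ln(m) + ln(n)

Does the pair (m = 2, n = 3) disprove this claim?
Substituting m = 2, n = 3:
LHS = ln(2 · 3) = ln(6) ≈ 1.792
RHS = ln(2) + ln(3) ≈ 1.792

The sides agree, so this pair does not disprove the claim.

Answer: No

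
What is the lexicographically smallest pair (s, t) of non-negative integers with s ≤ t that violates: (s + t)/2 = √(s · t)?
At (0, 0): both sides equal 0, so it holds there.

Substituting (0, 1) into the claim:
LHS = (0 + 1)/2 = 1/2
RHS = √(0 · 1) = 0

Since LHS ≠ RHS, this pair disproves the claim, and no lexicographically smaller pair (s ≤ t, non-negative integers) does.

For instance (4, 6) is also a counterexample (LHS = 5, RHS = 2·√(6) ≈ 4.899), but it's lexicographically larger.

Answer: (s, t) = (0, 1)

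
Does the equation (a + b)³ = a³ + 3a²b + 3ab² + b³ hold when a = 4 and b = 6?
Substituting a = 4, b = 6:

LHS = (4 + 6)³ = 1000
RHS = 4³ + 3·4²·6 + 3·4·6² + 6³ = 1000

LHS = RHS, so the equation holds at this point.

Answer: Holds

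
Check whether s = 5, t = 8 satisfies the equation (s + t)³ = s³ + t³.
Substituting s = 5, t = 8:

LHS = (5 + 8)³ = 2197
RHS = 5³ + 8³ = 637

LHS ≠ RHS, so the equation does not hold at this point.

Answer: Fails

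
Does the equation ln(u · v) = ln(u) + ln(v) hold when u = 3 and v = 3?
Substituting u = 3, v = 3:

LHS = ln(3 · 3) = ln(9) ≈ 2.197
RHS = ln(3) + ln(3) = 2·ln(3) ≈ 2.197

LHS = RHS, so the equation holds at this point.

Answer: Holds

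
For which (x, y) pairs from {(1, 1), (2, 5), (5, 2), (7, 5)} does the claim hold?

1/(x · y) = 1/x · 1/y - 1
Testing each pair:
(1, 1): LHS = 1, RHS = 0 → fails
(2, 5): LHS = 1/10, RHS = -9/10 → fails
(5, 2): LHS = 1/10, RHS = -9/10 → fails
(7, 5): LHS = 1/35, RHS = -34/35 → fails

No pair satisfies the claim.

Answer: None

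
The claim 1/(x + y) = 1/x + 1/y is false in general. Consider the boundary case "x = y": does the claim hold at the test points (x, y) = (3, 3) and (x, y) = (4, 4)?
At (3, 3): LHS = 1/6 ≠ RHS = 2/3
At (4, 4): LHS = 1/8 ≠ RHS = 1/2

Answer: No, fails at both test points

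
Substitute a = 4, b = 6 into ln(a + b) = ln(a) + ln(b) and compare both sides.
LHS = ln(4 + 6) = ln(10) ≈ 2.303
RHS = ln(4) + ln(6) ≈ 3.178

LHS ≠ RHS (they differ by about 0.8755), so the equation does not hold here.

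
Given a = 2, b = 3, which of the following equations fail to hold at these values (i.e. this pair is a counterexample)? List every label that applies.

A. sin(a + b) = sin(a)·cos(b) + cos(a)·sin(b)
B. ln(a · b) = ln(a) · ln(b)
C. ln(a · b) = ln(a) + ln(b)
Evaluating each claim at the given values:
A. LHS = sin(5) ≈ -0.9589, RHS = sin(2)·cos(3) + sin(3)·cos(2) ≈ -0.9589 → holds here (LHS = RHS)
B. LHS = ln(6) ≈ 1.792, RHS = ln(2)·ln(3) ≈ 0.7615 → fails here (LHS ≠ RHS)
C. LHS = ln(6) ≈ 1.792, RHS = ln(2) + ln(3) ≈ 1.792 → holds here (LHS = RHS)

Answer: B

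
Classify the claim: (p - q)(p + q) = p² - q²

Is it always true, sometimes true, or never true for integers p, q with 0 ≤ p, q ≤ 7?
The identity holds for every pair in the range. For instance at (p, q) = (6, 2): both sides equal 32.

Answer: Always true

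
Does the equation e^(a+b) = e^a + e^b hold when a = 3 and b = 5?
Fails

Substituting a = 3, b = 5:

LHS = e^(3+5) = e^8 ≈ 2981
RHS = e^3 + e^5 ≈ 168.5

LHS ≠ RHS, so the equation does not hold at this point.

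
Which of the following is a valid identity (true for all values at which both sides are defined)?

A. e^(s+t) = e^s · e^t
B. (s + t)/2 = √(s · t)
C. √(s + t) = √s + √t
A: holds — e.g. at (3, 4), both sides equal e^7 ≈ 1097.
B: fails at (4, 5) — LHS = 9/2, RHS = 2·√(5) ≈ 4.472.
C: fails at (1, 4) — LHS = √(5) ≈ 2.236, RHS = 3.

Answer: A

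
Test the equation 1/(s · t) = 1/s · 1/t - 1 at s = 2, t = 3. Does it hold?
Fails

Substituting s = 2, t = 3:

LHS = 1/(2 · 3) = 1/6
RHS = 1/2 · 1/3 - 1 = -5/6

LHS ≠ RHS, so the equation does not hold at this point.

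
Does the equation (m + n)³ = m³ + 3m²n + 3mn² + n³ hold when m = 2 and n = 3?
Substituting m = 2, n = 3:

LHS = (2 + 3)³ = 125
RHS = 2³ + 3·2²·3 + 3·2·3² + 3³ = 125

LHS = RHS, so the equation holds at this point.

Answer: Holds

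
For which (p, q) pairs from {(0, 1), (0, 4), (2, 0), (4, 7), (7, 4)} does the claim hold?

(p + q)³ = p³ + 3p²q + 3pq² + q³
Testing each pair:
(0, 1): LHS = 1, RHS = 1 → holds
(0, 4): LHS = 64, RHS = 64 → holds
(2, 0): LHS = 8, RHS = 8 → holds
(4, 7): LHS = 1331, RHS = 1331 → holds
(7, 4): LHS = 1331, RHS = 1331 → holds

Every pair satisfies the claim.

Answer: All pairs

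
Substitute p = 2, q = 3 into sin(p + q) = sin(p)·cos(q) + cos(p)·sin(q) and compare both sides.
LHS = sin(2 + 3) = sin(5) ≈ -0.9589
RHS = sin(2)·cos(3) + cos(2)·sin(3) = sin(2)·cos(3) + sin(3)·cos(2) ≈ -0.9589

LHS = RHS: the two sides agree.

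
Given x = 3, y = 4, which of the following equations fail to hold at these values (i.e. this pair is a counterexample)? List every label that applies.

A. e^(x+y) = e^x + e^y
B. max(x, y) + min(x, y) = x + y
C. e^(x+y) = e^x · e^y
A

Evaluating each claim at the given values:
A. LHS = e^7 ≈ 1097, RHS = e^3 + e^4 ≈ 74.68 → fails here (LHS ≠ RHS)
B. LHS = 7, RHS = 7 → holds here (LHS = RHS)
C. LHS = e^7 ≈ 1097, RHS = e^7 ≈ 1097 → holds here (LHS = RHS)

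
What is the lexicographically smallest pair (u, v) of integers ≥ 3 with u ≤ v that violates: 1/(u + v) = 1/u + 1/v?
(u, v) = (3, 3)

Substituting (3, 3) into the claim:
LHS = 1/(3 + 3) = 1/6
RHS = 1/3 + 1/3 = 2/3

Since LHS ≠ RHS, this pair disproves the claim, and no lexicographically smaller pair (u ≤ v, integers ≥ 3) does.

For instance (8, 8) is also a counterexample (LHS = 1/16, RHS = 1/4), but it's lexicographically larger.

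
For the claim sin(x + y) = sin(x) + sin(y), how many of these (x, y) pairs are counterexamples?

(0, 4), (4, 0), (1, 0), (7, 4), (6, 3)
Testing each pair:
(0, 4): LHS = sin(4) ≈ -0.7568, RHS = sin(4) ≈ -0.7568 → satisfies claim
(4, 0): LHS = sin(4) ≈ -0.7568, RHS = sin(4) ≈ -0.7568 → satisfies claim
(1, 0): LHS = sin(1) ≈ 0.8415, RHS = sin(1) ≈ 0.8415 → satisfies claim
(7, 4): LHS = sin(11) ≈ -1, RHS = sin(4) + sin(7) ≈ -0.09982 → counterexample
(6, 3): LHS = sin(9) ≈ 0.4121, RHS = sin(6) + sin(3) ≈ -0.1383 → counterexample

That makes 2 counterexamples.

Answer: 2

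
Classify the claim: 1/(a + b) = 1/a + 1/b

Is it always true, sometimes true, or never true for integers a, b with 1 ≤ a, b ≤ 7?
Never true

The claim fails for every pair in the range. For instance at (a, b) = (7, 6): LHS = 1/13, RHS = 13/42.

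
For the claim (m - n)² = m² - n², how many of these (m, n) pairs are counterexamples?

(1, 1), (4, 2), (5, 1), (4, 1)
Testing each pair:
(1, 1): LHS = 0, RHS = 0 → satisfies claim
(4, 2): LHS = 4, RHS = 12 → counterexample
(5, 1): LHS = 16, RHS = 24 → counterexample
(4, 1): LHS = 9, RHS = 15 → counterexample

That makes 3 counterexamples.

Answer: 3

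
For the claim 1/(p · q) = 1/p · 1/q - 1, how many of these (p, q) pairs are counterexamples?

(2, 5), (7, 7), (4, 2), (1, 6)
4

Testing each pair:
(2, 5): LHS = 1/10, RHS = -9/10 → counterexample
(7, 7): LHS = 1/49, RHS = -48/49 → counterexample
(4, 2): LHS = 1/8, RHS = -7/8 → counterexample
(1, 6): LHS = 1/6, RHS = -5/6 → counterexample

That makes 4 counterexamples.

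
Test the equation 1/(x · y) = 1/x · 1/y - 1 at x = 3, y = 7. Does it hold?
Substituting x = 3, y = 7:

LHS = 1/(3 · 7) = 1/21
RHS = 1/3 · 1/7 - 1 = -20/21

LHS ≠ RHS, so the equation does not hold at this point.

Answer: Fails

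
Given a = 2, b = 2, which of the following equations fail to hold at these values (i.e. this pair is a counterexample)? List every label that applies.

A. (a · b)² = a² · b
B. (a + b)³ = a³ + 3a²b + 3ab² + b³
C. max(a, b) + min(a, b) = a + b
Evaluating each claim at the given values:
A. LHS = 16, RHS = 8 → fails here (LHS ≠ RHS)
B. LHS = 64, RHS = 64 → holds here (LHS = RHS)
C. LHS = 4, RHS = 4 → holds here (LHS = RHS)

Answer: A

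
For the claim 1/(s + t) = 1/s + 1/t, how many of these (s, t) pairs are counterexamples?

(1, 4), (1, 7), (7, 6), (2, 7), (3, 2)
5

Testing each pair:
(1, 4): LHS = 1/5, RHS = 5/4 → counterexample
(1, 7): LHS = 1/8, RHS = 8/7 → counterexample
(7, 6): LHS = 1/13, RHS = 13/42 → counterexample
(2, 7): LHS = 1/9, RHS = 9/14 → counterexample
(3, 2): LHS = 1/5, RHS = 5/6 → counterexample

That makes 5 counterexamples.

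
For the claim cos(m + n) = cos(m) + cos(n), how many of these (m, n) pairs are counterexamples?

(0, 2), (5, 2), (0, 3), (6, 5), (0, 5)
5

Testing each pair:
(0, 2): LHS = cos(2) ≈ -0.4161, RHS = cos(2) + 1 ≈ 0.5839 → counterexample
(5, 2): LHS = cos(7) ≈ 0.7539, RHS = cos(2) + cos(5) ≈ -0.1325 → counterexample
(0, 3): LHS = cos(3) ≈ -0.99, RHS = cos(3) + 1 ≈ 0.01001 → counterexample
(6, 5): LHS = cos(11) ≈ 0.004426, RHS = cos(5) + cos(6) ≈ 1.244 → counterexample
(0, 5): LHS = cos(5) ≈ 0.2837, RHS = cos(5) + 1 ≈ 1.284 → counterexample

That makes 5 counterexamples.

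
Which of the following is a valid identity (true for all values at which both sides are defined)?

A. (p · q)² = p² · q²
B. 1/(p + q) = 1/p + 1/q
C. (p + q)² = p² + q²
A

A: holds — e.g. at (2, 2), both sides equal 16.
B: fails at (2, 4) — LHS = 1/6, RHS = 3/4.
C: fails at (1, 3) — LHS = 16, RHS = 10.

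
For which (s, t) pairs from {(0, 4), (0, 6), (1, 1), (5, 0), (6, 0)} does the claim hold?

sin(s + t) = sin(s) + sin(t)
(0, 4), (0, 6), (5, 0), (6, 0)

Testing each pair:
(0, 4): LHS = sin(4) ≈ -0.7568, RHS = sin(4) ≈ -0.7568 → holds
(0, 6): LHS = sin(6) ≈ -0.2794, RHS = sin(6) ≈ -0.2794 → holds
(1, 1): LHS = sin(2) ≈ 0.9093, RHS = 2·sin(1) ≈ 1.683 → fails
(5, 0): LHS = sin(5) ≈ -0.9589, RHS = sin(5) ≈ -0.9589 → holds
(6, 0): LHS = sin(6) ≈ -0.2794, RHS = sin(6) ≈ -0.2794 → holds

4 of 5 pairs satisfy the claim.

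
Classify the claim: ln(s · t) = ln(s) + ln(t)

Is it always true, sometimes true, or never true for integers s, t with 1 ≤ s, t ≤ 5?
The identity holds for every pair in the range. For instance at (s, t) = (1, 5): both sides equal ln(5) ≈ 1.609.

Answer: Always true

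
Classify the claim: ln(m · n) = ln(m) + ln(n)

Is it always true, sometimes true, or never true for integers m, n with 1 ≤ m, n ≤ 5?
The identity holds for every pair in the range. For instance at (m, n) = (1, 2): both sides equal ln(2) ≈ 0.6931.

Answer: Always true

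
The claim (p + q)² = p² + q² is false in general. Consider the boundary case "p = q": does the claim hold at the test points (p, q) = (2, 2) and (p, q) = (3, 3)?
At (2, 2): LHS = 16 ≠ RHS = 8
At (3, 3): LHS = 36 ≠ RHS = 18

Answer: No, fails at both test points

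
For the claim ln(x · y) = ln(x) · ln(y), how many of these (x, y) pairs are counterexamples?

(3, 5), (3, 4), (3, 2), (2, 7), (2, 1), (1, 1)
5

Testing each pair:
(3, 5): LHS = ln(15) ≈ 2.708, RHS = ln(3)·ln(5) ≈ 1.768 → counterexample
(3, 4): LHS = ln(12) ≈ 2.485, RHS = ln(3)·ln(4) ≈ 1.523 → counterexample
(3, 2): LHS = ln(6) ≈ 1.792, RHS = ln(2)·ln(3) ≈ 0.7615 → counterexample
(2, 7): LHS = ln(14) ≈ 2.639, RHS = ln(2)·ln(7) ≈ 1.349 → counterexample
(2, 1): LHS = ln(2) ≈ 0.6931, RHS = 0 → counterexample
(1, 1): LHS = 0, RHS = 0 → satisfies claim

That makes 5 counterexamples.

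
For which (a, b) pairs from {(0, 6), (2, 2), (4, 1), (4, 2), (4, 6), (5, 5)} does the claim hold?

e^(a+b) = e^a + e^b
None

Testing each pair:
(0, 6): LHS = e^6 ≈ 403.4, RHS = 1 + e^6 ≈ 404.4 → fails
(2, 2): LHS = e^4 ≈ 54.6, RHS = 2·e^2 ≈ 14.78 → fails
(4, 1): LHS = e^5 ≈ 148.4, RHS = e + e^4 ≈ 57.32 → fails
(4, 2): LHS = e^6 ≈ 403.4, RHS = e^2 + e^4 ≈ 61.99 → fails
(4, 6): LHS = e^10 ≈ 22026.5, RHS = e^4 + e^6 ≈ 458 → fails
(5, 5): LHS = e^10 ≈ 22026.5, RHS = 2·e^5 ≈ 296.8 → fails

No pair satisfies the claim.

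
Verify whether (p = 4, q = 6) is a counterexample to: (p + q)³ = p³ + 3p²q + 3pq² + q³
No

Substituting p = 4, q = 6:
LHS = (4 + 6)³ = 1000
RHS = 4³ + 3·4²·6 + 3·4·6² + 6³ = 1000

The sides agree, so this pair does not disprove the claim.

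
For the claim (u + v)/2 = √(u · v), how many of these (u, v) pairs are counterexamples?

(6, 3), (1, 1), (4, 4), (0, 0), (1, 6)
2

Testing each pair:
(6, 3): LHS = 9/2, RHS = 3·√(2) ≈ 4.243 → counterexample
(1, 1): LHS = 1, RHS = 1 → satisfies claim
(4, 4): LHS = 4, RHS = 4 → satisfies claim
(0, 0): LHS = 0, RHS = 0 → satisfies claim
(1, 6): LHS = 7/2, RHS = √(6) ≈ 2.449 → counterexample

That makes 2 counterexamples.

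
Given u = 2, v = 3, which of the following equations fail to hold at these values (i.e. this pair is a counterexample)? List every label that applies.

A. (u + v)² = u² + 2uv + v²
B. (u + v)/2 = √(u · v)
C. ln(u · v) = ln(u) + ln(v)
B

Evaluating each claim at the given values:
A. LHS = 25, RHS = 25 → holds here (LHS = RHS)
B. LHS = 5/2, RHS = √(6) ≈ 2.449 → fails here (LHS ≠ RHS)
C. LHS = ln(6) ≈ 1.792, RHS = ln(2) + ln(3) ≈ 1.792 → holds here (LHS = RHS)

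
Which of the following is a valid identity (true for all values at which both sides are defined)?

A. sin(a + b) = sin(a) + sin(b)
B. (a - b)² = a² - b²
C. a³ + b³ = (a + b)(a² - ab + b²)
A: fails at (3, 5) — LHS = sin(8) ≈ 0.9894, RHS = sin(5) + sin(3) ≈ -0.8178.
B: fails at (1, 2) — LHS = 1, RHS = -3.
C: holds — e.g. at (1, 5), both sides equal 126.

Answer: C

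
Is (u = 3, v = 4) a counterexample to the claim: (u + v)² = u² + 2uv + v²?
No

Substituting u = 3, v = 4:
LHS = (3 + 4)² = 49
RHS = 3² + 2·3·4 + 4² = 49

The sides agree, so this pair does not disprove the claim.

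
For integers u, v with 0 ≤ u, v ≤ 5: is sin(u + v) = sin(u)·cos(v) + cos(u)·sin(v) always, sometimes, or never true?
The identity holds for every pair in the range. For instance at (u, v) = (3, 0): both sides equal sin(3) ≈ 0.1411.

Answer: Always true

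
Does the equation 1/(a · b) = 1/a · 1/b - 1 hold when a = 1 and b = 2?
Substituting a = 1, b = 2:

LHS = 1/(1 · 2) = 1/2
RHS = 1/1 · 1/2 - 1 = -1/2

LHS ≠ RHS, so the equation does not hold at this point.

Answer: Fails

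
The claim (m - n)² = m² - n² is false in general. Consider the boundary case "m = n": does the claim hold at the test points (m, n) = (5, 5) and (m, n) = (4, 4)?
At (5, 5): LHS = 0, RHS = 0 → equal
At (4, 4): LHS = 0, RHS = 0 → equal

So the claim does hold at both of these boundary points, even though it is not an identity.

Answer: Yes, holds at both test points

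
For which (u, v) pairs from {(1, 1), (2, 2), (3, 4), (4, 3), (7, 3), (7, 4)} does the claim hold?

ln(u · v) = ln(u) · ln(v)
(1, 1)

Testing each pair:
(1, 1): LHS = 0, RHS = 0 → holds
(2, 2): LHS = ln(4) ≈ 1.386, RHS = ln(2)² ≈ 0.4805 → fails
(3, 4): LHS = ln(12) ≈ 2.485, RHS = ln(3)·ln(4) ≈ 1.523 → fails
(4, 3): LHS = ln(12) ≈ 2.485, RHS = ln(3)·ln(4) ≈ 1.523 → fails
(7, 3): LHS = ln(21) ≈ 3.045, RHS = ln(3)·ln(7) ≈ 2.138 → fails
(7, 4): LHS = ln(28) ≈ 3.332, RHS = ln(4)·ln(7) ≈ 2.698 → fails

1 of 6 pairs satisfies the claim.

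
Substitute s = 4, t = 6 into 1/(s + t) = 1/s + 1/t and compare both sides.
LHS = 1/(4 + 6) = 1/10
RHS = 1/4 + 1/6 = 5/12

LHS ≠ RHS, so the equation does not hold here.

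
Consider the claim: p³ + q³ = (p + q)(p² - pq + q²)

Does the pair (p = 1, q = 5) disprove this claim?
No

Substituting p = 1, q = 5:
LHS = 1³ + 5³ = 126
RHS = (1 + 5)(1² - 1·5 + 5²) = 126

The sides agree, so this pair does not disprove the claim.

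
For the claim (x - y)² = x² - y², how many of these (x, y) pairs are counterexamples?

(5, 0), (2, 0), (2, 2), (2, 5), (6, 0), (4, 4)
1

Testing each pair:
(5, 0): LHS = 25, RHS = 25 → satisfies claim
(2, 0): LHS = 4, RHS = 4 → satisfies claim
(2, 2): LHS = 0, RHS = 0 → satisfies claim
(2, 5): LHS = 9, RHS = -21 → counterexample
(6, 0): LHS = 36, RHS = 36 → satisfies claim
(4, 4): LHS = 0, RHS = 0 → satisfies claim

That makes 1 counterexample.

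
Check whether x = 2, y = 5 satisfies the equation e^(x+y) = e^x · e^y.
Holds

Substituting x = 2, y = 5:

LHS = e^(2+5) = e^7 ≈ 1097
RHS = e^2 · e^5 = e^7 ≈ 1097

LHS = RHS, so the equation holds at this point.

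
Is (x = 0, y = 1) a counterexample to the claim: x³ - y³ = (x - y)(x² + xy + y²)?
No

Substituting x = 0, y = 1:
LHS = 0³ - 1³ = -1
RHS = (0 - 1)(0² + 0·1 + 1²) = -1

The sides agree, so this pair does not disprove the claim.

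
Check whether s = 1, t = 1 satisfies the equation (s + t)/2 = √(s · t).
Substituting s = 1, t = 1:

LHS = (1 + 1)/2 = 1
RHS = √(1 · 1) = 1

LHS = RHS, so the equation holds at this point.

Answer: Holds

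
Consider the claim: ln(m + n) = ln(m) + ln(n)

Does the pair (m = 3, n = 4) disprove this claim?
Substituting m = 3, n = 4:
LHS = ln(3 + 4) = ln(7) ≈ 1.946
RHS = ln(3) + ln(4) ≈ 2.485

Since LHS ≠ RHS, this pair disproves the claim.

Answer: Yes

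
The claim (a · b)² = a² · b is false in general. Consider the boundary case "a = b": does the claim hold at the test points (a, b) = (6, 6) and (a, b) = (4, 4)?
No, fails at both test points

At (6, 6): LHS = 1296 ≠ RHS = 216
At (4, 4): LHS = 256 ≠ RHS = 64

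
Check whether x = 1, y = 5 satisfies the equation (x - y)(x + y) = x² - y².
Substituting x = 1, y = 5:

LHS = (1 - 5)(1 + 5) = -24
RHS = 1² - 5² = -24

LHS = RHS, so the equation holds at this point.

Answer: Holds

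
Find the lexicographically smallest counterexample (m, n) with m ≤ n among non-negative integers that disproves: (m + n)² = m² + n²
(m, n) = (1, 1)

At (0, 0): both sides equal 0, so it holds there.
At (0, 2): both sides equal 4, so it holds there.

Substituting (1, 1) into the claim:
LHS = (1 + 1)² = 4
RHS = 1² + 1² = 2

Since LHS ≠ RHS, this pair disproves the claim, and no lexicographically smaller pair (m ≤ n, non-negative integers) does.

For instance (7, 7) is also a counterexample (LHS = 196, RHS = 98), but it's lexicographically larger.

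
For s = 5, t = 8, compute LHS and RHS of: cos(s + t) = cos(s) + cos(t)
LHS = cos(5 + 8) = cos(13) ≈ 0.9074
RHS = cos(5) + cos(8) ≈ 0.1382

LHS ≠ RHS (they differ by about 0.7693), so the equation does not hold here.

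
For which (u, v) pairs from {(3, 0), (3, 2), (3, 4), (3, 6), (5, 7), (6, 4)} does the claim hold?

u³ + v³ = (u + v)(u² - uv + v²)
All pairs

Testing each pair:
(3, 0): LHS = 27, RHS = 27 → holds
(3, 2): LHS = 35, RHS = 35 → holds
(3, 4): LHS = 91, RHS = 91 → holds
(3, 6): LHS = 243, RHS = 243 → holds
(5, 7): LHS = 468, RHS = 468 → holds
(6, 4): LHS = 280, RHS = 280 → holds

Every pair satisfies the claim.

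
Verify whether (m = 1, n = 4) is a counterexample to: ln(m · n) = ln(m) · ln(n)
Substituting m = 1, n = 4:
LHS = ln(1 · 4) = ln(4) ≈ 1.386
RHS = ln(1) · ln(4) = 0

Since LHS ≠ RHS, this pair disproves the claim.

Answer: Yes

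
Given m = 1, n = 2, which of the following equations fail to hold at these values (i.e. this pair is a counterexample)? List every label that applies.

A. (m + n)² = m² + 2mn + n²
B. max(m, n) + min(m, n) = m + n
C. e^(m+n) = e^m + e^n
C

Evaluating each claim at the given values:
A. LHS = 9, RHS = 9 → holds here (LHS = RHS)
B. LHS = 3, RHS = 3 → holds here (LHS = RHS)
C. LHS = e^3 ≈ 20.09, RHS = e + e^2 ≈ 10.11 → fails here (LHS ≠ RHS)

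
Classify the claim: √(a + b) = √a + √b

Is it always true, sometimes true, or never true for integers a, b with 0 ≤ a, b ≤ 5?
It holds at (a, b) = (0, 1) (both sides equal 1), but fails at (a, b) = (1, 4) (LHS = √(5) ≈ 2.236, RHS = 3).

Answer: Sometimes true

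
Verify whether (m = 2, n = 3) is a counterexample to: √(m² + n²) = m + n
Yes

Substituting m = 2, n = 3:
LHS = √(2² + 3²) = √(13) ≈ 3.606
RHS = 2 + 3 = 5

Since LHS ≠ RHS, this pair disproves the claim.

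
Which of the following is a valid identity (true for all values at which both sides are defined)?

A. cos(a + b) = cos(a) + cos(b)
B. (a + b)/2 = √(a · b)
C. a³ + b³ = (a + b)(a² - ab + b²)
A: fails at (2, 7) — LHS = cos(9) ≈ -0.9111, RHS = cos(2) + cos(7) ≈ 0.3378.
B: fails at (1, 2) — LHS = 3/2, RHS = √(2) ≈ 1.414.
C: holds — e.g. at (3, 3), both sides equal 54.

Answer: C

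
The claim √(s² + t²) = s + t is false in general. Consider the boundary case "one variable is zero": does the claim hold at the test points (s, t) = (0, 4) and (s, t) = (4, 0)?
Yes, holds at both test points

At (0, 4): LHS = 4, RHS = 4 → equal
At (4, 0): LHS = 4, RHS = 4 → equal

So the claim does hold at both of these boundary points, even though it is not an identity.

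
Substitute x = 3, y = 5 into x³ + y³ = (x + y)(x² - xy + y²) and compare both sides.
LHS = 3³ + 5³ = 152
RHS = (3 + 5)(3² - 3·5 + 5²) = 152

LHS = RHS: the two sides agree.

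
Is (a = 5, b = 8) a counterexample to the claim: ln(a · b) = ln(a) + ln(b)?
Substituting a = 5, b = 8:
LHS = ln(5 · 8) = ln(40) ≈ 3.689
RHS = ln(5) + ln(8) ≈ 3.689

The sides agree, so this pair does not disprove the claim.

Answer: No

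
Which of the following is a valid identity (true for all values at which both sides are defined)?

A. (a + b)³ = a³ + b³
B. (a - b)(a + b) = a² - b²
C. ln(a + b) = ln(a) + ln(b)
A: fails at (3, 3) — LHS = 216, RHS = 54.
B: holds — e.g. at (2, 2), both sides equal 0.
C: fails at (2, 3) — LHS = ln(5) ≈ 1.609, RHS = ln(2) + ln(3) ≈ 1.792.

Answer: B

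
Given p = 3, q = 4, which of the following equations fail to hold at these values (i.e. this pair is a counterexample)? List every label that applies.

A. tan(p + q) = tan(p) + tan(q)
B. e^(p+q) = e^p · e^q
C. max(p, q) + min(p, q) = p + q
Evaluating each claim at the given values:
A. LHS = tan(7) ≈ 0.8714, RHS = tan(3) + tan(4) ≈ 1.015 → fails here (LHS ≠ RHS)
B. LHS = e^7 ≈ 1097, RHS = e^7 ≈ 1097 → holds here (LHS = RHS)
C. LHS = 7, RHS = 7 → holds here (LHS = RHS)

Answer: A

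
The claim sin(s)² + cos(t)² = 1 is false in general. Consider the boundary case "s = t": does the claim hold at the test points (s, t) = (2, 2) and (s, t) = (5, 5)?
Yes, holds at both test points

At (2, 2): LHS = cos(2)² + sin(2)² = 1, RHS = 1 → equal
At (5, 5): LHS = cos(5)² + sin(5)² = 1, RHS = 1 → equal

So the claim does hold at both of these boundary points, even though it is not an identity.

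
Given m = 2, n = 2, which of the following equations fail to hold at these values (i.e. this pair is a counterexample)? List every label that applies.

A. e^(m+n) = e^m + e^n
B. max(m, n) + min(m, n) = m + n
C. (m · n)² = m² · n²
Evaluating each claim at the given values:
A. LHS = e^4 ≈ 54.6, RHS = 2·e^2 ≈ 14.78 → fails here (LHS ≠ RHS)
B. LHS = 4, RHS = 4 → holds here (LHS = RHS)
C. LHS = 16, RHS = 16 → holds here (LHS = RHS)

Answer: A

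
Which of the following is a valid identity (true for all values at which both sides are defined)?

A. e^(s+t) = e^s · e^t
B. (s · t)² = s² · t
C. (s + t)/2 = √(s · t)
A: holds — e.g. at (1, 2), both sides equal e^3 ≈ 20.09.
B: fails at (3, 4) — LHS = 144, RHS = 36.
C: fails at (3, 7) — LHS = 5, RHS = √(21) ≈ 4.583.

Answer: A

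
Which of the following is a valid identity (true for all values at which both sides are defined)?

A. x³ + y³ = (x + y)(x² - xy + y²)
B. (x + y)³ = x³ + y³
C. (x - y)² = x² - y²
A: holds — e.g. at (4, 4), both sides equal 128.
B: fails at (2, 4) — LHS = 216, RHS = 72.
C: fails at (1, 5) — LHS = 16, RHS = -24.

Answer: A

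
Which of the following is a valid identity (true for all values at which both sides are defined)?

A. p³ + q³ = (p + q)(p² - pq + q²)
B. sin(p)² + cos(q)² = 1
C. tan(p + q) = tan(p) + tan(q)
A

A: holds — e.g. at (3, 3), both sides equal 54.
B: fails at (3, 4) — LHS = sin(3)² + cos(4)² ≈ 0.4472, RHS = 1.
C: fails at (6, 7) — LHS = tan(13) ≈ 0.463, RHS = tan(6) + tan(7) ≈ 0.5804.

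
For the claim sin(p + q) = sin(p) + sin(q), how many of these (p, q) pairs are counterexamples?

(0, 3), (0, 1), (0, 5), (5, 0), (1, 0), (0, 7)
0

Testing each pair:
(0, 3): LHS = sin(3) ≈ 0.1411, RHS = sin(3) ≈ 0.1411 → satisfies claim
(0, 1): LHS = sin(1) ≈ 0.8415, RHS = sin(1) ≈ 0.8415 → satisfies claim
(0, 5): LHS = sin(5) ≈ -0.9589, RHS = sin(5) ≈ -0.9589 → satisfies claim
(5, 0): LHS = sin(5) ≈ -0.9589, RHS = sin(5) ≈ -0.9589 → satisfies claim
(1, 0): LHS = sin(1) ≈ 0.8415, RHS = sin(1) ≈ 0.8415 → satisfies claim
(0, 7): LHS = sin(7) ≈ 0.657, RHS = sin(7) ≈ 0.657 → satisfies claim

That makes 0 counterexamples.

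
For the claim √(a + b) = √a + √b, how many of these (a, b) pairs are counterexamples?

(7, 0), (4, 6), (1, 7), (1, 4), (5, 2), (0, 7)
4

Testing each pair:
(7, 0): LHS = √(7) ≈ 2.646, RHS = √(7) ≈ 2.646 → satisfies claim
(4, 6): LHS = √(10) ≈ 3.162, RHS = 2 + √(6) ≈ 4.449 → counterexample
(1, 7): LHS = 2·√(2) ≈ 2.828, RHS = 1 + √(7) ≈ 3.646 → counterexample
(1, 4): LHS = √(5) ≈ 2.236, RHS = 3 → counterexample
(5, 2): LHS = √(7) ≈ 2.646, RHS = √(2) + √(5) ≈ 3.65 → counterexample
(0, 7): LHS = √(7) ≈ 2.646, RHS = √(7) ≈ 2.646 → satisfies claim

That makes 4 counterexamples.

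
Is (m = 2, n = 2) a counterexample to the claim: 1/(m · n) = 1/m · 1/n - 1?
Yes

Substituting m = 2, n = 2:
LHS = 1/(2 · 2) = 1/4
RHS = 1/2 · 1/2 - 1 = -3/4

Since LHS ≠ RHS, this pair disproves the claim.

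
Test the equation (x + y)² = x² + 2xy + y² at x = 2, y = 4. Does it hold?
Substituting x = 2, y = 4:

LHS = (2 + 4)² = 36
RHS = 2² + 2·2·4 + 4² = 36

LHS = RHS, so the equation holds at this point.

Answer: Holds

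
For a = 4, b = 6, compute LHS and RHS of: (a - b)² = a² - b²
LHS = (4 - 6)² = 4
RHS = 4² - 6² = -20

LHS ≠ RHS, so the equation does not hold here.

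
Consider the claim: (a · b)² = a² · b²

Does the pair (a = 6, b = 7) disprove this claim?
No

Substituting a = 6, b = 7:
LHS = (6 · 7)² = 1764
RHS = 6² · 7² = 1764

The sides agree, so this pair does not disprove the claim.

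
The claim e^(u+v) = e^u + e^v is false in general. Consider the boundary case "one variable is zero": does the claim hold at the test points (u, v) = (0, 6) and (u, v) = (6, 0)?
At (0, 6): LHS = e^6 ≈ 403.4 ≠ RHS = 1 + e^6 ≈ 404.4
At (6, 0): LHS = e^6 ≈ 403.4 ≠ RHS = 1 + e^6 ≈ 404.4

Answer: No, fails at both test points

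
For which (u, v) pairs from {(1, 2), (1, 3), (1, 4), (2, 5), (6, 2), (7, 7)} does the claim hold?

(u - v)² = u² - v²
Testing each pair:
(1, 2): LHS = 1, RHS = -3 → fails
(1, 3): LHS = 4, RHS = -8 → fails
(1, 4): LHS = 9, RHS = -15 → fails
(2, 5): LHS = 9, RHS = -21 → fails
(6, 2): LHS = 16, RHS = 32 → fails
(7, 7): LHS = 0, RHS = 0 → holds

1 of 6 pairs satisfies the claim.

Answer: (7, 7)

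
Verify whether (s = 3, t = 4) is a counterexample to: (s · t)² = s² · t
Yes

Substituting s = 3, t = 4:
LHS = (3 · 4)² = 144
RHS = 3² · 4 = 36

Since LHS ≠ RHS, this pair disproves the claim.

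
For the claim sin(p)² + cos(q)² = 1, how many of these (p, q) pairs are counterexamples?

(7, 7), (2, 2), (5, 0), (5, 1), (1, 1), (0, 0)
Testing each pair:
(7, 7): LHS = sin(7)² + cos(7)² = 1, RHS = 1 → satisfies claim
(2, 2): LHS = cos(2)² + sin(2)² = 1, RHS = 1 → satisfies claim
(5, 0): LHS = sin(5)² + 1 ≈ 1.92, RHS = 1 → counterexample
(5, 1): LHS = cos(1)² + sin(5)² ≈ 1.211, RHS = 1 → counterexample
(1, 1): LHS = cos(1)² + sin(1)² = 1, RHS = 1 → satisfies claim
(0, 0): LHS = 1, RHS = 1 → satisfies claim

That makes 2 counterexamples.

Answer: 2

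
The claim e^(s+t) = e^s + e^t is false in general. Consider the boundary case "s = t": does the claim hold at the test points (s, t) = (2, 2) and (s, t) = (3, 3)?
At (2, 2): LHS = e^4 ≈ 54.6 ≠ RHS = 2·e^2 ≈ 14.78
At (3, 3): LHS = e^6 ≈ 403.4 ≠ RHS = 2·e^3 ≈ 40.17

Answer: No, fails at both test points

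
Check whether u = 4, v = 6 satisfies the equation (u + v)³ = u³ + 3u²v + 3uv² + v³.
Substituting u = 4, v = 6:

LHS = (4 + 6)³ = 1000
RHS = 4³ + 3·4²·6 + 3·4·6² + 6³ = 1000

LHS = RHS, so the equation holds at this point.

Answer: Holds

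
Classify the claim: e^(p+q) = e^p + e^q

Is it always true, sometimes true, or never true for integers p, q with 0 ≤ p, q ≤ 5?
The claim fails for every pair in the range. For instance at (p, q) = (2, 5): LHS = e^7 ≈ 1097, RHS = e^2 + e^5 ≈ 155.8.

Answer: Never true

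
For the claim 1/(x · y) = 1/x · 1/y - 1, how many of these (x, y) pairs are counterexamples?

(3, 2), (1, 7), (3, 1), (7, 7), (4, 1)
Testing each pair:
(3, 2): LHS = 1/6, RHS = -5/6 → counterexample
(1, 7): LHS = 1/7, RHS = -6/7 → counterexample
(3, 1): LHS = 1/3, RHS = -2/3 → counterexample
(7, 7): LHS = 1/49, RHS = -48/49 → counterexample
(4, 1): LHS = 1/4, RHS = -3/4 → counterexample

That makes 5 counterexamples.

Answer: 5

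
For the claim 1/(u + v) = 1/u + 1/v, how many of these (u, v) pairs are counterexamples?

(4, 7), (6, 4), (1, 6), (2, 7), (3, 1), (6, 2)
6

Testing each pair:
(4, 7): LHS = 1/11, RHS = 11/28 → counterexample
(6, 4): LHS = 1/10, RHS = 5/12 → counterexample
(1, 6): LHS = 1/7, RHS = 7/6 → counterexample
(2, 7): LHS = 1/9, RHS = 9/14 → counterexample
(3, 1): LHS = 1/4, RHS = 4/3 → counterexample
(6, 2): LHS = 1/8, RHS = 2/3 → counterexample

That makes 6 counterexamples.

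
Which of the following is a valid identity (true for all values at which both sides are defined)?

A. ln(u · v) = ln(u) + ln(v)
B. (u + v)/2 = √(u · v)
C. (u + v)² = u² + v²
A: holds — e.g. at (3, 5), both sides equal ln(15) ≈ 2.708.
B: fails at (0, 1) — LHS = 1/2, RHS = 0.
C: fails at (1, 3) — LHS = 16, RHS = 10.

Answer: A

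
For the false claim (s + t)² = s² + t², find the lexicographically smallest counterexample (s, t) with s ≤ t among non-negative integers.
(s, t) = (1, 1)

Substituting (1, 1) into the claim:
LHS = (1 + 1)² = 4
RHS = 1² + 1² = 2

Since LHS ≠ RHS, this pair disproves the claim, and no lexicographically smaller pair (s ≤ t, non-negative integers) does.

For instance (3, 5) is also a counterexample (LHS = 64, RHS = 34), but it's lexicographically larger.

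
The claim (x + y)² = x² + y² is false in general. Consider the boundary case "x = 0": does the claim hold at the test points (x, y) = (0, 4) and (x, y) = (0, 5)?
Yes, holds at both test points

At (0, 4): LHS = 16, RHS = 16 → equal
At (0, 5): LHS = 25, RHS = 25 → equal

So the claim does hold at both of these boundary points, even though it is not an identity.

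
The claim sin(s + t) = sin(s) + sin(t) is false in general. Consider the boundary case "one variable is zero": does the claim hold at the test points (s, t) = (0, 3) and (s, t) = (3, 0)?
Yes, holds at both test points

At (0, 3): LHS = sin(3) ≈ 0.1411, RHS = sin(3) ≈ 0.1411 → equal
At (3, 0): LHS = sin(3) ≈ 0.1411, RHS = sin(3) ≈ 0.1411 → equal

So the claim does hold at both of these boundary points, even though it is not an identity.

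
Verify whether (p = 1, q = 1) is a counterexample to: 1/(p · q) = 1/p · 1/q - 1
Yes

Substituting p = 1, q = 1:
LHS = 1/(1 · 1) = 1
RHS = 1/1 · 1/1 - 1 = 0

Since LHS ≠ RHS, this pair disproves the claim.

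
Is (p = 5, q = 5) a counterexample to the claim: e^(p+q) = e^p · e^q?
No

Substituting p = 5, q = 5:
LHS = e^(5+5) = e^10 ≈ 22026.5
RHS = e^5 · e^5 = e^10 ≈ 22026.5

The sides agree, so this pair does not disprove the claim.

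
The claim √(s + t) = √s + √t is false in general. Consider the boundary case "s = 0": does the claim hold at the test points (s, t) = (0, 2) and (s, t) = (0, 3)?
Yes, holds at both test points

At (0, 2): LHS = √(2) ≈ 1.414, RHS = √(2) ≈ 1.414 → equal
At (0, 3): LHS = √(3) ≈ 1.732, RHS = √(3) ≈ 1.732 → equal

So the claim does hold at both of these boundary points, even though it is not an identity.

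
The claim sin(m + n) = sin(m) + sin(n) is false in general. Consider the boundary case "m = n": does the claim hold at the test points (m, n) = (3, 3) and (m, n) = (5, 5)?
At (3, 3): LHS = sin(6) ≈ -0.2794 ≠ RHS = 2·sin(3) ≈ 0.2822
At (5, 5): LHS = sin(10) ≈ -0.544 ≠ RHS = 2·sin(5) ≈ -1.918

Answer: No, fails at both test points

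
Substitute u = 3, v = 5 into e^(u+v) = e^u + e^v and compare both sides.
LHS = e^(3+5) = e^8 ≈ 2981
RHS = e^3 + e^5 ≈ 168.5

LHS ≠ RHS (they differ by about 2812), so the equation does not hold here.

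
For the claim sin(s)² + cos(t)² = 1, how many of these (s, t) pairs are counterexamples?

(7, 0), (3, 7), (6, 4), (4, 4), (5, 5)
3

Testing each pair:
(7, 0): LHS = sin(7)² + 1 ≈ 1.432, RHS = 1 → counterexample
(3, 7): LHS = sin(3)² + cos(7)² ≈ 0.5883, RHS = 1 → counterexample
(6, 4): LHS = sin(6)² + cos(4)² ≈ 0.5053, RHS = 1 → counterexample
(4, 4): LHS = cos(4)² + sin(4)² = 1, RHS = 1 → satisfies claim
(5, 5): LHS = cos(5)² + sin(5)² = 1, RHS = 1 → satisfies claim

That makes 3 counterexamples.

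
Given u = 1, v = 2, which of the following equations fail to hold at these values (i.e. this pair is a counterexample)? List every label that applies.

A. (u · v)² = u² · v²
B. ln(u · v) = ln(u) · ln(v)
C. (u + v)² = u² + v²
Evaluating each claim at the given values:
A. LHS = 4, RHS = 4 → holds here (LHS = RHS)
B. LHS = ln(2) ≈ 0.6931, RHS = 0 → fails here (LHS ≠ RHS)
C. LHS = 9, RHS = 5 → fails here (LHS ≠ RHS)

Answer: B, C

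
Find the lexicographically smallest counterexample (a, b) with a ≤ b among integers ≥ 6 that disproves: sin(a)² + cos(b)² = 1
(a, b) = (6, 7)

At (6, 6): both sides equal 1, so it holds there.

Substituting (6, 7) into the claim:
LHS = sin(6)² + cos(7)² ≈ 0.6464
RHS = 1

Since LHS ≠ RHS, this pair disproves the claim, and no lexicographically smaller pair (a ≤ b, integers ≥ 6) does.

For instance (7, 11) is also a counterexample (LHS = cos(11)² + sin(7)² ≈ 0.4317, RHS = 1), but it's lexicographically larger.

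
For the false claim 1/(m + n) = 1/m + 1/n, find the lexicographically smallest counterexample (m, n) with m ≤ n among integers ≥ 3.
Substituting (3, 3) into the claim:
LHS = 1/(3 + 3) = 1/6
RHS = 1/3 + 1/3 = 2/3

Since LHS ≠ RHS, this pair disproves the claim, and no lexicographically smaller pair (m ≤ n, integers ≥ 3) does.

For instance (4, 10) is also a counterexample (LHS = 1/14, RHS = 7/20), but it's lexicographically larger.

Answer: (m, n) = (3, 3)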